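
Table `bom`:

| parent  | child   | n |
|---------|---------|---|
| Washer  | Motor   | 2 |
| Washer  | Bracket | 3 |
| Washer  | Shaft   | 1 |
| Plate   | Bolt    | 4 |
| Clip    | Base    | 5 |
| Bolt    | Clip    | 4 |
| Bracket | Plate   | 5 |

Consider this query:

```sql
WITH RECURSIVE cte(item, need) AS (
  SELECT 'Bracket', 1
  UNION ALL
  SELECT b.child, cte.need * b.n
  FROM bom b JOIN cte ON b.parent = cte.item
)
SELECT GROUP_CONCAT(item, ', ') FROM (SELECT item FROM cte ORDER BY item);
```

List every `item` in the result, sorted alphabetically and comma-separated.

Base: (Bracket, need=1).
Iteration 1: components of {Bracket} -> Plate = 1*5 = 5.
Iteration 2: components of {Plate} -> Bolt = 5*4 = 20.
Iteration 3: components of {Bolt} -> Clip = 20*4 = 80.
Iteration 4: components of {Clip} -> Base = 80*5 = 400.
Iteration 5: no further components; recursion stops.

Base, Bolt, Bracket, Clip, Plate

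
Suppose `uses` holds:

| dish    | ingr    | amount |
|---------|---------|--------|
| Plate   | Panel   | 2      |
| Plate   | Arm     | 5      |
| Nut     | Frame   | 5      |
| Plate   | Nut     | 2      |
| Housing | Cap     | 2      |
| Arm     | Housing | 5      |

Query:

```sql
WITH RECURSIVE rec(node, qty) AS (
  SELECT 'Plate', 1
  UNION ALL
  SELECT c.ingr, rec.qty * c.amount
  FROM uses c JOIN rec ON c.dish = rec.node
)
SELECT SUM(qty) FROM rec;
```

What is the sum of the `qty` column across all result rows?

95

Base: (Plate, qty=1).
Iteration 1: components of {Plate} -> Arm = 1*5 = 5, Nut = 1*2 = 2, Panel = 1*2 = 2.
Iteration 2: components of {Arm,Nut,Panel} -> Frame = 2*5 = 10, Housing = 5*5 = 25.
Iteration 3: components of {Frame,Housing} -> Cap = 25*2 = 50.
Iteration 4: no further components; recursion stops.
SUM(qty) = 1 + 5 + 2 + 2 + 25 + 10 + 50 = 95.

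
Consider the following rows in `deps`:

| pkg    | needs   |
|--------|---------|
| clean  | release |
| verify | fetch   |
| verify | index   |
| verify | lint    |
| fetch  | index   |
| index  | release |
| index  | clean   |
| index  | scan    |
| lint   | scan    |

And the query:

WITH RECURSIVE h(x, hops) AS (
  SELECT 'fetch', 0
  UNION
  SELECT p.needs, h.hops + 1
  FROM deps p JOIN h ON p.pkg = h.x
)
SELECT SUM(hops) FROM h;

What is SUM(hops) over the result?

10

Base: (fetch, hops=0).
Iteration 1: edges from {fetch} -> (index, hops=1).
Iteration 2: edges from {index} -> (clean, hops=2), (release, hops=2), (scan, hops=2).
Iteration 3: edges from {clean,release,scan} -> (release, hops=3).
Iteration 4: no outgoing edges from {release}; recursion stops.
SUM(hops) = 0 + 1 + 2 + 2 + 2 + 3 = 10.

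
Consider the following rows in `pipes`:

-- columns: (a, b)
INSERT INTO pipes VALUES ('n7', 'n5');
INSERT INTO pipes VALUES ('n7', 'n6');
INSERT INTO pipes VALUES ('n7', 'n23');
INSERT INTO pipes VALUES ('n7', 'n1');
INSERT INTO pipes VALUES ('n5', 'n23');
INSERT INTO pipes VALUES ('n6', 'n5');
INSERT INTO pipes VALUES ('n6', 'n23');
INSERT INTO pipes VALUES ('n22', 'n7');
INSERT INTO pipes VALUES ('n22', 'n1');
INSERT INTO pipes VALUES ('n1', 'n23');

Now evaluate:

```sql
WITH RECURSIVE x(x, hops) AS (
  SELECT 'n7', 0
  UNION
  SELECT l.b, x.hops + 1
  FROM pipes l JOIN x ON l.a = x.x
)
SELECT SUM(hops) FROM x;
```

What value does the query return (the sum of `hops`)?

Base: (n7, hops=0).
Iteration 1: edges from {n7} -> (n1, hops=1), (n23, hops=1), (n5, hops=1), (n6, hops=1).
Iteration 2: edges from {n1,n23,n5,n6} -> (n23, hops=2), (n5, hops=2). [UNION drops 2 duplicate row(s)]
Iteration 3: edges from {n23,n5} -> (n23, hops=3).
Iteration 4: no outgoing edges from {n23}; recursion stops.
SUM(hops) = 0 + 1 + 1 + 1 + 1 + 2 + 2 + 3 = 11.

11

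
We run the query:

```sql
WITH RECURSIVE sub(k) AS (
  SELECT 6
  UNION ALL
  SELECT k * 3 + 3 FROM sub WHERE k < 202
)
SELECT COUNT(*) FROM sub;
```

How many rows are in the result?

5

Base: k=6.
Iteration 1: 6 < 202 holds -> k = 6 * 3 + 3 = 21.
Iteration 2: 21 < 202 holds -> k = 21 * 3 + 3 = 66.
Iteration 3: 66 < 202 holds -> k = 66 * 3 + 3 = 201.
Iteration 4: 201 < 202 holds -> k = 201 * 3 + 3 = 606.
Iteration 5: 606 < 202 fails; recursion stops.
Total rows emitted: 5.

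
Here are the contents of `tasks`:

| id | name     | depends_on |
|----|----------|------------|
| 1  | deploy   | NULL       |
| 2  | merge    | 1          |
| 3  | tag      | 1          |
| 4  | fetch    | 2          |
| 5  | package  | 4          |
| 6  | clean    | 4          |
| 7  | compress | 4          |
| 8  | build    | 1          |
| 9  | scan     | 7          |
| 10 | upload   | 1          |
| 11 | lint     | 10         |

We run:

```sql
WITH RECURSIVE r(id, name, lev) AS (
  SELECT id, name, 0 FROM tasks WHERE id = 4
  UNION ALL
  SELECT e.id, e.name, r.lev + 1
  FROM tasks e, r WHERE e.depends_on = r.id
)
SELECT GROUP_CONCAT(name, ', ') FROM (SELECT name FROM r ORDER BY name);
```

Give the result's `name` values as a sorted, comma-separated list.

clean, compress, fetch, package, scan

Base: id=4 (fetch) at lev 0.
Iteration 1: rows with depends_on in {4} -> package (id 5, lev 1), clean (id 6, lev 1), compress (id 7, lev 1).
Iteration 2: rows with depends_on in {5,6,7} -> scan (id 9, lev 2).
Iteration 3: no rows with depends_on in {9}; recursion stops.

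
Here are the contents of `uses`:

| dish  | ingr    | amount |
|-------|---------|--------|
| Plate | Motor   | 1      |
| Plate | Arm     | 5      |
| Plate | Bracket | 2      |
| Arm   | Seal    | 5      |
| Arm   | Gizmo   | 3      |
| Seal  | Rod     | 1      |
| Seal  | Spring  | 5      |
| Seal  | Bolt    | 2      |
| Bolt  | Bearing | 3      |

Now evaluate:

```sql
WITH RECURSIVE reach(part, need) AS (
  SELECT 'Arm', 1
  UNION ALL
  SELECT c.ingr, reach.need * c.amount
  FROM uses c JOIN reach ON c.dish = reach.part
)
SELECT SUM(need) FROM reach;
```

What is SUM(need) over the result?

79

Base: (Arm, need=1).
Iteration 1: components of {Arm} -> Gizmo = 1*3 = 3, Seal = 1*5 = 5.
Iteration 2: components of {Gizmo,Seal} -> Bolt = 5*2 = 10, Rod = 5*1 = 5, Spring = 5*5 = 25.
Iteration 3: components of {Bolt,Rod,Spring} -> Bearing = 10*3 = 30.
Iteration 4: no further components; recursion stops.
SUM(need) = 1 + 5 + 3 + 5 + 25 + 10 + 30 = 79.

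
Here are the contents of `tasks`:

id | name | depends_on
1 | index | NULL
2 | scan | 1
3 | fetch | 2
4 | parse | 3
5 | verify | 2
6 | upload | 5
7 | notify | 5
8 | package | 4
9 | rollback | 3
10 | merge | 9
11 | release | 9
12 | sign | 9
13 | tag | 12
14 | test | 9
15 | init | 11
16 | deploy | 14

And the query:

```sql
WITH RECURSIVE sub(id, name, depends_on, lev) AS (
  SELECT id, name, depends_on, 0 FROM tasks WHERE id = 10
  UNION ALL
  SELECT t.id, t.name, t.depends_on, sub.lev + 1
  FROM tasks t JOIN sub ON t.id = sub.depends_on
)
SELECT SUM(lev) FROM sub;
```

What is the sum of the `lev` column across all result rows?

10

Base: id=10 (merge), depends_on=9, lev 0.
Iteration 1: join on id=9 -> rollback (id 9, depends_on=3, lev 1).
Iteration 2: join on id=3 -> fetch (id 3, depends_on=2, lev 2).
Iteration 3: join on id=2 -> scan (id 2, depends_on=1, lev 3).
Iteration 4: join on id=1 -> index (id 1, depends_on=NULL, lev 4).
Iteration 5: depends_on is NULL; no match; recursion stops.
SUM(lev) = 0 + 1 + 2 + 3 + 4 = 10.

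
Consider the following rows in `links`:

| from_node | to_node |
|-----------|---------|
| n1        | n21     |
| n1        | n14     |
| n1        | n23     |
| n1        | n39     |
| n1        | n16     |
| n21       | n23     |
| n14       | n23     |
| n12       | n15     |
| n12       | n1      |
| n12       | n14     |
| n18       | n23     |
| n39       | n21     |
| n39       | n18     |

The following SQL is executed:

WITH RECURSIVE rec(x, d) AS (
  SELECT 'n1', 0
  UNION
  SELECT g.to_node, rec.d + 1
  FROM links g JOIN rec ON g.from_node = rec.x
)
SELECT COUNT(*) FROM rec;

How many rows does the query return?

Base: (n1, d=0).
Iteration 1: edges from {n1} -> (n14, d=1), (n16, d=1), (n21, d=1), (n23, d=1), (n39, d=1).
Iteration 2: edges from {n14,n16,n21,n23,n39} -> (n18, d=2), (n21, d=2), (n23, d=2). [UNION drops 1 duplicate row(s)]
Iteration 3: edges from {n18,n21,n23} -> (n23, d=3). [UNION drops 1 duplicate row(s)]
Iteration 4: no outgoing edges from {n23}; recursion stops.
Total rows emitted: 10.

10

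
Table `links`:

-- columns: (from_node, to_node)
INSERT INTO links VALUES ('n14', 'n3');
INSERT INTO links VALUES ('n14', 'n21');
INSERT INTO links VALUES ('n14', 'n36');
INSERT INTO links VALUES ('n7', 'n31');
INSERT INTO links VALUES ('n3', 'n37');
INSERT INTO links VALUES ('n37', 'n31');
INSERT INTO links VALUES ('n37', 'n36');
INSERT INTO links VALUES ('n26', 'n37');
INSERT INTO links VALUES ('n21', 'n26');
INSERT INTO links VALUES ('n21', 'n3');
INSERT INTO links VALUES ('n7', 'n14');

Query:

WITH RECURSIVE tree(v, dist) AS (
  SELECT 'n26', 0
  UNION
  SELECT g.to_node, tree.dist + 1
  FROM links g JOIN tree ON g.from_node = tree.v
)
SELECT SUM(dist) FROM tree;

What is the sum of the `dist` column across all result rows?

5

Base: (n26, dist=0).
Iteration 1: edges from {n26} -> (n37, dist=1).
Iteration 2: edges from {n37} -> (n31, dist=2), (n36, dist=2).
Iteration 3: no outgoing edges from {n31,n36}; recursion stops.
SUM(dist) = 0 + 1 + 2 + 2 = 5.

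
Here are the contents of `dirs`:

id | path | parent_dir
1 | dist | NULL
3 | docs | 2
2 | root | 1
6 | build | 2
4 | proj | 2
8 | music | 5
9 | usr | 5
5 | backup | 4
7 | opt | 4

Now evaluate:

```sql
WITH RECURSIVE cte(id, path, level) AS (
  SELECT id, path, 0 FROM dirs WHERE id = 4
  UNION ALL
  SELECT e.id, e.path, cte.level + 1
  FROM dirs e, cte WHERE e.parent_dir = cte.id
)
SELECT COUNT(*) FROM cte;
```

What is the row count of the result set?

Base: id=4 (proj) at level 0.
Iteration 1: rows with parent_dir in {4} -> backup (id 5, level 1), opt (id 7, level 1).
Iteration 2: rows with parent_dir in {5,7} -> music (id 8, level 2), usr (id 9, level 2).
Iteration 3: no rows with parent_dir in {8,9}; recursion stops.
Total rows emitted: 5.

5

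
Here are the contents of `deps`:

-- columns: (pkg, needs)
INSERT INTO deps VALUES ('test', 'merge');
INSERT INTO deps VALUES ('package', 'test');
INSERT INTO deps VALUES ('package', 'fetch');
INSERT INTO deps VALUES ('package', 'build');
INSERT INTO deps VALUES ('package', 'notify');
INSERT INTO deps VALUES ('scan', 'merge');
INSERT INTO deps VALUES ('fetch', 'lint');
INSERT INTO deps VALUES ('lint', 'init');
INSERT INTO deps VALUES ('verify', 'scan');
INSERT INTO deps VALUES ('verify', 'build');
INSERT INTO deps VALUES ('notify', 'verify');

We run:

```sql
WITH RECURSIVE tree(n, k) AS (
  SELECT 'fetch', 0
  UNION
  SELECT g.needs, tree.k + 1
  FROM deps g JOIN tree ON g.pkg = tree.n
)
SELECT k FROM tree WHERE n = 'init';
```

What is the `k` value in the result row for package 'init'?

2

Base: (fetch, k=0).
Iteration 1: edges from {fetch} -> (lint, k=1).
Iteration 2: edges from {lint} -> (init, k=2).
Iteration 3: no outgoing edges from {init}; recursion stops.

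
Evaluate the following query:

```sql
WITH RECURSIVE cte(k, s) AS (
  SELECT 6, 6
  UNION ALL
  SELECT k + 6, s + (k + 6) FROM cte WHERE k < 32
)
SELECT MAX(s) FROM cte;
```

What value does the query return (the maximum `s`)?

Base: k=6, s=6.
Iteration 1: 6 < 32 holds -> k = 6 + 6 = 12, s = 6 + 12 = 18.
Iteration 2: 12 < 32 holds -> k = 12 + 6 = 18, s = 18 + 18 = 36.
Iteration 3: 18 < 32 holds -> k = 18 + 6 = 24, s = 36 + 24 = 60.
Iteration 4: 24 < 32 holds -> k = 24 + 6 = 30, s = 60 + 30 = 90.
Iteration 5: 30 < 32 holds -> k = 30 + 6 = 36, s = 90 + 36 = 126.
Iteration 6: 36 < 32 fails; recursion stops.
s values: 6, 18, 36, 60, 90, 126; the maximum is 126.

126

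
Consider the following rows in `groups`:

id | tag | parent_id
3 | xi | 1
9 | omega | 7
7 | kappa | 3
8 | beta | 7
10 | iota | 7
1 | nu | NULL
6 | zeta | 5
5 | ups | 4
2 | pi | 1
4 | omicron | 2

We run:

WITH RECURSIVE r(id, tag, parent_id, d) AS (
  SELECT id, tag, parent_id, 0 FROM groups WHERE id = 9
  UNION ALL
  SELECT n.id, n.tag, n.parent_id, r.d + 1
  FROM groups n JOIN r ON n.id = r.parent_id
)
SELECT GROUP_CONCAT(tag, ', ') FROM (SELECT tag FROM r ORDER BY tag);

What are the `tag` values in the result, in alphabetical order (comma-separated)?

kappa, nu, omega, xi

Base: id=9 (omega), parent_id=7, d 0.
Iteration 1: join on id=7 -> kappa (id 7, parent_id=3, d 1).
Iteration 2: join on id=3 -> xi (id 3, parent_id=1, d 2).
Iteration 3: join on id=1 -> nu (id 1, parent_id=NULL, d 3).
Iteration 4: parent_id is NULL; no match; recursion stops.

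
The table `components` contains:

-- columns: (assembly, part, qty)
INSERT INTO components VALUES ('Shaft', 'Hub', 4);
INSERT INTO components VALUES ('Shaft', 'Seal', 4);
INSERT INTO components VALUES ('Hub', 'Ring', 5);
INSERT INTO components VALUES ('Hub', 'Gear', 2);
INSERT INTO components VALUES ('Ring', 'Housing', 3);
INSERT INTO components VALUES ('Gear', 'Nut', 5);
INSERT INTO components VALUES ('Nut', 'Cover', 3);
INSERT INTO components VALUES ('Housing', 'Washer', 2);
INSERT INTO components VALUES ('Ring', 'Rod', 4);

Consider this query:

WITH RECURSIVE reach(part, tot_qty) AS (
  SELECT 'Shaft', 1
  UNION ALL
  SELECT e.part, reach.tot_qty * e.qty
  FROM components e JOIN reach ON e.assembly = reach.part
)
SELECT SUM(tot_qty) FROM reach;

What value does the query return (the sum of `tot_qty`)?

457

Base: (Shaft, tot_qty=1).
Iteration 1: components of {Shaft} -> Hub = 1*4 = 4, Seal = 1*4 = 4.
Iteration 2: components of {Hub,Seal} -> Gear = 4*2 = 8, Ring = 4*5 = 20.
Iteration 3: components of {Gear,Ring} -> Housing = 20*3 = 60, Nut = 8*5 = 40, Rod = 20*4 = 80.
Iteration 4: components of {Housing,Nut,Rod} -> Cover = 40*3 = 120, Washer = 60*2 = 120.
Iteration 5: no further components; recursion stops.
SUM(tot_qty) = 1 + 4 + 4 + 20 + 8 + 60 + 80 + 40 + 120 + 120 = 457.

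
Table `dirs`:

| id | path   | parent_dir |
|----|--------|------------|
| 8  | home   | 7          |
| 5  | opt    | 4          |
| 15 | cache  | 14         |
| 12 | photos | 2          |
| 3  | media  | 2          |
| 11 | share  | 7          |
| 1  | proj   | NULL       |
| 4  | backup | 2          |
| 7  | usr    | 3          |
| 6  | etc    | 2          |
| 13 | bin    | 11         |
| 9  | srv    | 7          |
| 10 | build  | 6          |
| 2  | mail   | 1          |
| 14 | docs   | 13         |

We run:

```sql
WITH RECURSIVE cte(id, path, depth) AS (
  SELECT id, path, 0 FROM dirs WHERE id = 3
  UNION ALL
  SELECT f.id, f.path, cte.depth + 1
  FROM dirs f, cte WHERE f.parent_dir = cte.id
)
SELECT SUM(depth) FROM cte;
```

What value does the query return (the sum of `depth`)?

Base: id=3 (media) at depth 0.
Iteration 1: rows with parent_dir in {3} -> usr (id 7, depth 1).
Iteration 2: rows with parent_dir in {7} -> home (id 8, depth 2), srv (id 9, depth 2), share (id 11, depth 2).
Iteration 3: rows with parent_dir in {8,9,11} -> bin (id 13, depth 3).
Iteration 4: rows with parent_dir in {13} -> docs (id 14, depth 4).
Iteration 5: rows with parent_dir in {14} -> cache (id 15, depth 5).
Iteration 6: no rows with parent_dir in {15}; recursion stops.
SUM(depth) = 0 + 1 + 2 + 2 + 2 + 3 + 4 + 5 = 19.

19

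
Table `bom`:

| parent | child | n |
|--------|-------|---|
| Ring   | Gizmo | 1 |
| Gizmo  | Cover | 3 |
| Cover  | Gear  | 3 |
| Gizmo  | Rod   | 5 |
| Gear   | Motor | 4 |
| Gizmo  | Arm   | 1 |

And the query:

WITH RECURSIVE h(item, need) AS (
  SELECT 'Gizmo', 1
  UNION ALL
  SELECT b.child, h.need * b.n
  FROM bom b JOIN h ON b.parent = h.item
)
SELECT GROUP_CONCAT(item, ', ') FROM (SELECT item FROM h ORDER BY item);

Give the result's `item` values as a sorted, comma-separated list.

Base: (Gizmo, need=1).
Iteration 1: components of {Gizmo} -> Arm = 1*1 = 1, Cover = 1*3 = 3, Rod = 1*5 = 5.
Iteration 2: components of {Arm,Cover,Rod} -> Gear = 3*3 = 9.
Iteration 3: components of {Gear} -> Motor = 9*4 = 36.
Iteration 4: no further components; recursion stops.

Arm, Cover, Gear, Gizmo, Motor, Rod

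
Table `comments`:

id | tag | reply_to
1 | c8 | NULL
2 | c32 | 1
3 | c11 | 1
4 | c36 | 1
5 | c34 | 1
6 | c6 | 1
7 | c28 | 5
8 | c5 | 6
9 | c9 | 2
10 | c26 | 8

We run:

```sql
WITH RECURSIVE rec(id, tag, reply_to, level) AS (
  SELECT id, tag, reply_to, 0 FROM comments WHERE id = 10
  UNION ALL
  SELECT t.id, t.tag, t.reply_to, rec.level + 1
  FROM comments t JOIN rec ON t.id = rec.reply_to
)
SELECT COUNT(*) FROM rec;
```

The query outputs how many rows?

Base: id=10 (c26), reply_to=8, level 0.
Iteration 1: join on id=8 -> c5 (id 8, reply_to=6, level 1).
Iteration 2: join on id=6 -> c6 (id 6, reply_to=1, level 2).
Iteration 3: join on id=1 -> c8 (id 1, reply_to=NULL, level 3).
Iteration 4: reply_to is NULL; no match; recursion stops.
Total rows emitted: 4.

4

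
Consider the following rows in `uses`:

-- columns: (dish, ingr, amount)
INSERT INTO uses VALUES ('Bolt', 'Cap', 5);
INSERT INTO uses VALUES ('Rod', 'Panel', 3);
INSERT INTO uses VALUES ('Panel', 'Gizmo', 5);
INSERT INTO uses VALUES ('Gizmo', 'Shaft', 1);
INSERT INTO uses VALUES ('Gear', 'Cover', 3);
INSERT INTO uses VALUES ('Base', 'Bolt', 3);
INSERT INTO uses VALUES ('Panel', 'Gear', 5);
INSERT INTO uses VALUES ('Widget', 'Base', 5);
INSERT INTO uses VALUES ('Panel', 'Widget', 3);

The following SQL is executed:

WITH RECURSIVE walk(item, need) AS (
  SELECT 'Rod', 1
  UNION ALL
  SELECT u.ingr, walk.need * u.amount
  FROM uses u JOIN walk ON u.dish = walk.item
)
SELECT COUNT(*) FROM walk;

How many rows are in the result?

Base: (Rod, need=1).
Iteration 1: components of {Rod} -> Panel = 1*3 = 3.
Iteration 2: components of {Panel} -> Gear = 3*5 = 15, Gizmo = 3*5 = 15, Widget = 3*3 = 9.
Iteration 3: components of {Gear,Gizmo,Widget} -> Base = 9*5 = 45, Cover = 15*3 = 45, Shaft = 15*1 = 15.
Iteration 4: components of {Base,Cover,Shaft} -> Bolt = 45*3 = 135.
Iteration 5: components of {Bolt} -> Cap = 135*5 = 675.
Iteration 6: no further components; recursion stops.
Total rows emitted: 10.

10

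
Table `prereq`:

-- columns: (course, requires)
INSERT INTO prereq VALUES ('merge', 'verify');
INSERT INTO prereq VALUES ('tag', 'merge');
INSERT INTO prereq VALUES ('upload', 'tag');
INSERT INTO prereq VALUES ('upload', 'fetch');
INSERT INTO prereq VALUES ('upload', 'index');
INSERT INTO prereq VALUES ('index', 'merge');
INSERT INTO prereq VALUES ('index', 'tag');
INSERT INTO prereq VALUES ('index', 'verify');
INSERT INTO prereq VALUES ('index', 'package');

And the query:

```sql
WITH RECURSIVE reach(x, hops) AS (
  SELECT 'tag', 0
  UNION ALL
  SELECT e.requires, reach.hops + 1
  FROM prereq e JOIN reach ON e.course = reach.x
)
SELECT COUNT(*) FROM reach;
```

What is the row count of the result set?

Base: (tag, hops=0).
Iteration 1: edges from {tag} -> (merge, hops=1).
Iteration 2: edges from {merge} -> (verify, hops=2).
Iteration 3: no outgoing edges from {verify}; recursion stops.
Total rows emitted: 3.

3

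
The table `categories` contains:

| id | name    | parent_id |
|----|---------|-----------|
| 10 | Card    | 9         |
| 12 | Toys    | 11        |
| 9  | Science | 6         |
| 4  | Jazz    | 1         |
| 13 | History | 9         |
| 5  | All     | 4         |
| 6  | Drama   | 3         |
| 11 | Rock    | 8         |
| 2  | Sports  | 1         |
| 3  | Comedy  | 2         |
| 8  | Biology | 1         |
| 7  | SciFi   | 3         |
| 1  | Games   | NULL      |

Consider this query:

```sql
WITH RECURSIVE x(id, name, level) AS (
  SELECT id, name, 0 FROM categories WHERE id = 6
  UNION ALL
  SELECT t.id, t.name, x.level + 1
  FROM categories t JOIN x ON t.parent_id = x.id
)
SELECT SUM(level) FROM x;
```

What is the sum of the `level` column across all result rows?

Base: id=6 (Drama) at level 0.
Iteration 1: rows with parent_id in {6} -> Science (id 9, level 1).
Iteration 2: rows with parent_id in {9} -> Card (id 10, level 2), History (id 13, level 2).
Iteration 3: no rows with parent_id in {10,13}; recursion stops.
SUM(level) = 0 + 1 + 2 + 2 = 5.

5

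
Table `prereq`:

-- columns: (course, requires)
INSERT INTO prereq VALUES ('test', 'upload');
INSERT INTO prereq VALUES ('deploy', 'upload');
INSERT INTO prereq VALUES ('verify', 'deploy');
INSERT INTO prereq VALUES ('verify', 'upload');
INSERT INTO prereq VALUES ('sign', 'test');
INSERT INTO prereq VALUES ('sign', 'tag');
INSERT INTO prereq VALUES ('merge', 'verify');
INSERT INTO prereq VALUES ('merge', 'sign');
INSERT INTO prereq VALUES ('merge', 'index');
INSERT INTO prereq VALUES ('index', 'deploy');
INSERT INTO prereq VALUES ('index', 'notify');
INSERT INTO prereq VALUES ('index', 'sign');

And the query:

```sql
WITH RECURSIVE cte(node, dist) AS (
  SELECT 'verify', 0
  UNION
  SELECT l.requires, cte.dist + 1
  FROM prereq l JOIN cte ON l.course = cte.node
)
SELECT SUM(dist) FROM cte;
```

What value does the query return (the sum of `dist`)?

4

Base: (verify, dist=0).
Iteration 1: edges from {verify} -> (deploy, dist=1), (upload, dist=1).
Iteration 2: edges from {deploy,upload} -> (upload, dist=2).
Iteration 3: no outgoing edges from {upload}; recursion stops.
SUM(dist) = 0 + 1 + 1 + 2 = 4.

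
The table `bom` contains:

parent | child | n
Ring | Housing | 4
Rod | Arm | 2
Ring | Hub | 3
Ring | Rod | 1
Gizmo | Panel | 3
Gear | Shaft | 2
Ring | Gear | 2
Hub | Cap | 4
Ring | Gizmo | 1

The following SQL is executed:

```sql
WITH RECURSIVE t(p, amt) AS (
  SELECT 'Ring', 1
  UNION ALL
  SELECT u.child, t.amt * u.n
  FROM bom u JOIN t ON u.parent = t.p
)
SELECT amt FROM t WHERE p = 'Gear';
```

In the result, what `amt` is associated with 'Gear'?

Base: (Ring, amt=1).
Iteration 1: components of {Ring} -> Gear = 1*2 = 2, Gizmo = 1*1 = 1, Housing = 1*4 = 4, Hub = 1*3 = 3, Rod = 1*1 = 1.
Iteration 2: components of {Gear,Gizmo,Housing,Hub,Rod} -> Arm = 1*2 = 2, Cap = 3*4 = 12, Panel = 1*3 = 3, Shaft = 2*2 = 4.
Iteration 3: no further components; recursion stops.

2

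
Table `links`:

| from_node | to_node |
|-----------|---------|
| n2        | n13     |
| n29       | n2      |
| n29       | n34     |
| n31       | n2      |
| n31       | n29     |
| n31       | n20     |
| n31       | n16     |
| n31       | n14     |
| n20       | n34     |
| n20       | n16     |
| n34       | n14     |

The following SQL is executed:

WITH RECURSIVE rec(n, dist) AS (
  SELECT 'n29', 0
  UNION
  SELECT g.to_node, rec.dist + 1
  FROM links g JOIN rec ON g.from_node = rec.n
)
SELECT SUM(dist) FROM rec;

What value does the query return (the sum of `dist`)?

6

Base: (n29, dist=0).
Iteration 1: edges from {n29} -> (n2, dist=1), (n34, dist=1).
Iteration 2: edges from {n2,n34} -> (n13, dist=2), (n14, dist=2).
Iteration 3: no outgoing edges from {n13,n14}; recursion stops.
SUM(dist) = 0 + 1 + 1 + 2 + 2 = 6.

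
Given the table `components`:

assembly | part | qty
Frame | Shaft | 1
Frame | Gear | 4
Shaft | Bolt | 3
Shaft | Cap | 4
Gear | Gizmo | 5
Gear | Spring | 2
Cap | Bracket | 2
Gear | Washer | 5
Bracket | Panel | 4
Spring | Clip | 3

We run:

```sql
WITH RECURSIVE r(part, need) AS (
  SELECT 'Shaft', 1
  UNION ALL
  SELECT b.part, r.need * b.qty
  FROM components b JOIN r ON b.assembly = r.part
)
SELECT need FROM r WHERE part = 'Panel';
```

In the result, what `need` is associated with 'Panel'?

Base: (Shaft, need=1).
Iteration 1: components of {Shaft} -> Bolt = 1*3 = 3, Cap = 1*4 = 4.
Iteration 2: components of {Bolt,Cap} -> Bracket = 4*2 = 8.
Iteration 3: components of {Bracket} -> Panel = 8*4 = 32.
Iteration 4: no further components; recursion stops.

32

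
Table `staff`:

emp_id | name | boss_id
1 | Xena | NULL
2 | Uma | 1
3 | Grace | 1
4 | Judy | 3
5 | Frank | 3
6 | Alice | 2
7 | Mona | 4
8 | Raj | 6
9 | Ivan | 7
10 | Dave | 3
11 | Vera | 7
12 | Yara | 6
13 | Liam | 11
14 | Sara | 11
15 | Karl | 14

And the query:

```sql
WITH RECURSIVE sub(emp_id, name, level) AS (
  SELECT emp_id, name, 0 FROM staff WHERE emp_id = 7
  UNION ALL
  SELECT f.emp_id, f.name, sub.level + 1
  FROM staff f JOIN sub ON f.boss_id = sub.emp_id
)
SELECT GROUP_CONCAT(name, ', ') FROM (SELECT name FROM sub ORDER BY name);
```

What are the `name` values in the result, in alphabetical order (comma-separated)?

Base: emp_id=7 (Mona) at level 0.
Iteration 1: rows with boss_id in {7} -> Ivan (id 9, level 1), Vera (id 11, level 1).
Iteration 2: rows with boss_id in {9,11} -> Liam (id 13, level 2), Sara (id 14, level 2).
Iteration 3: rows with boss_id in {13,14} -> Karl (id 15, level 3).
Iteration 4: no rows with boss_id in {15}; recursion stops.

Ivan, Karl, Liam, Mona, Sara, Vera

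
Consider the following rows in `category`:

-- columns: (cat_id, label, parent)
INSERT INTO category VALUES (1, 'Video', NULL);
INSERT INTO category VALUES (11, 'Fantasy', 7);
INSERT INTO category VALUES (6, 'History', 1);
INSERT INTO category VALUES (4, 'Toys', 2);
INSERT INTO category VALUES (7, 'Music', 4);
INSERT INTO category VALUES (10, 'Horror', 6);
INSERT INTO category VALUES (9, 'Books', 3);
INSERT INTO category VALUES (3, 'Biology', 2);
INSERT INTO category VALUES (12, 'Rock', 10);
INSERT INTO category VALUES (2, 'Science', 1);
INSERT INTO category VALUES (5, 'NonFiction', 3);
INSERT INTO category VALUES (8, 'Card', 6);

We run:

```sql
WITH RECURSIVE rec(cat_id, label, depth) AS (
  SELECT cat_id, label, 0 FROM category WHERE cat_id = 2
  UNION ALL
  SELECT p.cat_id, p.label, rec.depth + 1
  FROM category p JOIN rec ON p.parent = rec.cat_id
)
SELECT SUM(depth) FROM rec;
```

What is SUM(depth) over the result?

Base: cat_id=2 (Science) at depth 0.
Iteration 1: rows with parent in {2} -> Biology (id 3, depth 1), Toys (id 4, depth 1).
Iteration 2: rows with parent in {3,4} -> NonFiction (id 5, depth 2), Music (id 7, depth 2), Books (id 9, depth 2).
Iteration 3: rows with parent in {5,7,9} -> Fantasy (id 11, depth 3).
Iteration 4: no rows with parent in {11}; recursion stops.
SUM(depth) = 0 + 1 + 1 + 2 + 2 + 2 + 3 = 11.

11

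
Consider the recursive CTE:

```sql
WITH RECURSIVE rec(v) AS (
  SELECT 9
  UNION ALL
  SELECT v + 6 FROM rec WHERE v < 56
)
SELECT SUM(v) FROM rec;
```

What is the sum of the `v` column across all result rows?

Base: v=9.
Iteration 1: 9 < 56 holds -> v = 9 + 6 = 15.
Iteration 2: 15 < 56 holds -> v = 15 + 6 = 21.
Iteration 3: 21 < 56 holds -> v = 21 + 6 = 27.
Iteration 4: 27 < 56 holds -> v = 27 + 6 = 33.
Iteration 5: 33 < 56 holds -> v = 33 + 6 = 39.
Iteration 6: 39 < 56 holds -> v = 39 + 6 = 45.
Iteration 7: 45 < 56 holds -> v = 45 + 6 = 51.
Iteration 8: 51 < 56 holds -> v = 51 + 6 = 57.
Iteration 9: 57 < 56 fails; recursion stops.
SUM(v) = 9 + 15 + 21 + 27 + 33 + 39 + 45 + 51 + 57 = 297.

297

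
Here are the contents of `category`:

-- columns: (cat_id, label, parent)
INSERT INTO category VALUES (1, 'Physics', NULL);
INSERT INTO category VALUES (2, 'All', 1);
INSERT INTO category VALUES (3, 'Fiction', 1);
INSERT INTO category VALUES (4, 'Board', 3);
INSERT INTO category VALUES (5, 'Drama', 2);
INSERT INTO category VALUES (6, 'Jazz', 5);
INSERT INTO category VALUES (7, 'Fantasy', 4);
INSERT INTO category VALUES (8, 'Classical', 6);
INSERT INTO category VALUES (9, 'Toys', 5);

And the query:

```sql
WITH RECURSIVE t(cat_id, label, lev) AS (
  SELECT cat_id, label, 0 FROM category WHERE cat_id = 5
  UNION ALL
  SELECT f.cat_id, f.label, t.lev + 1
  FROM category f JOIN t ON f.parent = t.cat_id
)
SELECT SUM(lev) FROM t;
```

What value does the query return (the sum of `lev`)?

4

Base: cat_id=5 (Drama) at lev 0.
Iteration 1: rows with parent in {5} -> Jazz (id 6, lev 1), Toys (id 9, lev 1).
Iteration 2: rows with parent in {6,9} -> Classical (id 8, lev 2).
Iteration 3: no rows with parent in {8}; recursion stops.
SUM(lev) = 0 + 1 + 1 + 2 = 4.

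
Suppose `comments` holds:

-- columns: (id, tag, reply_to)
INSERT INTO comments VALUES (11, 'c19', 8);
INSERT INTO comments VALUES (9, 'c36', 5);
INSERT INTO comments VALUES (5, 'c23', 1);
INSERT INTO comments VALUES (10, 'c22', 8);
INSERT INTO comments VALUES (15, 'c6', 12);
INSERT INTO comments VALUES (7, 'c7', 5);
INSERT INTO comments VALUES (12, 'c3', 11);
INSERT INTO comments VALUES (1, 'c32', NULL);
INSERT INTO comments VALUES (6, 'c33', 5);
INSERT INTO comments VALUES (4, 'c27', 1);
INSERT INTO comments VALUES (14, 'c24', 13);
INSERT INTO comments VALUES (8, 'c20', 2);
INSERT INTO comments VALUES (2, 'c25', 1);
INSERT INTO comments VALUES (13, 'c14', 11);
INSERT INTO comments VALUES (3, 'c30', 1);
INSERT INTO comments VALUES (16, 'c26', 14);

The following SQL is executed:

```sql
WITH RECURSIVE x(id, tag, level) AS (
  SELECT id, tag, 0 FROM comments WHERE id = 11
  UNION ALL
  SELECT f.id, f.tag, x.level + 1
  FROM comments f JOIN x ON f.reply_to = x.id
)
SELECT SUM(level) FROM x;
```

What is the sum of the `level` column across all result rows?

Base: id=11 (c19) at level 0.
Iteration 1: rows with reply_to in {11} -> c3 (id 12, level 1), c14 (id 13, level 1).
Iteration 2: rows with reply_to in {12,13} -> c24 (id 14, level 2), c6 (id 15, level 2).
Iteration 3: rows with reply_to in {14,15} -> c26 (id 16, level 3).
Iteration 4: no rows with reply_to in {16}; recursion stops.
SUM(level) = 0 + 1 + 1 + 2 + 2 + 3 = 9.

9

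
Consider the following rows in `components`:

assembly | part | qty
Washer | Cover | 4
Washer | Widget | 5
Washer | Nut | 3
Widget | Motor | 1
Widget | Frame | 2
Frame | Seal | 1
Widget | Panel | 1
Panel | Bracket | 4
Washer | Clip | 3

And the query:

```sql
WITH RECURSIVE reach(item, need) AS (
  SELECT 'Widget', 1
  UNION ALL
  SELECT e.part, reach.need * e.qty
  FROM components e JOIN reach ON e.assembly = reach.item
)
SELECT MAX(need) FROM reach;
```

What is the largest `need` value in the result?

4

Base: (Widget, need=1).
Iteration 1: components of {Widget} -> Frame = 1*2 = 2, Motor = 1*1 = 1, Panel = 1*1 = 1.
Iteration 2: components of {Frame,Motor,Panel} -> Bracket = 1*4 = 4, Seal = 2*1 = 2.
Iteration 3: no further components; recursion stops.
need values: 1, 1, 2, 1, 2, 4; the maximum is 4.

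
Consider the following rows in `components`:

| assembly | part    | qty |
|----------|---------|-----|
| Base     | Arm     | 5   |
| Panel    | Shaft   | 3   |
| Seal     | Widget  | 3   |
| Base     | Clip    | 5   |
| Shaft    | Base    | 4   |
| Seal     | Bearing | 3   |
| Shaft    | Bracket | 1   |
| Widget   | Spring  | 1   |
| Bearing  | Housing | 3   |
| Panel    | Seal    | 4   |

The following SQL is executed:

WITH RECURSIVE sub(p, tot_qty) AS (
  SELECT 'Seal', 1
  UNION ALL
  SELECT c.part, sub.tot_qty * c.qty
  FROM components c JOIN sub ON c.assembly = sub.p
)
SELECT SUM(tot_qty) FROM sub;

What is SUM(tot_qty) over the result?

Base: (Seal, tot_qty=1).
Iteration 1: components of {Seal} -> Bearing = 1*3 = 3, Widget = 1*3 = 3.
Iteration 2: components of {Bearing,Widget} -> Housing = 3*3 = 9, Spring = 3*1 = 3.
Iteration 3: no further components; recursion stops.
SUM(tot_qty) = 1 + 3 + 3 + 3 + 9 = 19.

19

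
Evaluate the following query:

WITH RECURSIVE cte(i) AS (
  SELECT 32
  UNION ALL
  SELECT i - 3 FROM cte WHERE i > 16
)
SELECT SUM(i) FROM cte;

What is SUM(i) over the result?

Base: i=32.
Iteration 1: 32 > 16 holds -> i = 32 - 3 = 29.
Iteration 2: 29 > 16 holds -> i = 29 - 3 = 26.
Iteration 3: 26 > 16 holds -> i = 26 - 3 = 23.
Iteration 4: 23 > 16 holds -> i = 23 - 3 = 20.
Iteration 5: 20 > 16 holds -> i = 20 - 3 = 17.
Iteration 6: 17 > 16 holds -> i = 17 - 3 = 14.
Iteration 7: 14 > 16 fails; recursion stops.
SUM(i) = 32 + 29 + 26 + 23 + 20 + 17 + 14 = 161.

161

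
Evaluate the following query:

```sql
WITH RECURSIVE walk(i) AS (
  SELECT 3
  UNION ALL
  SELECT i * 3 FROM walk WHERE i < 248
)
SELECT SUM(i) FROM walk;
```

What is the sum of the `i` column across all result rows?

1092

Base: i=3.
Iteration 1: 3 < 248 holds -> i = 3 * 3 = 9.
Iteration 2: 9 < 248 holds -> i = 9 * 3 = 27.
Iteration 3: 27 < 248 holds -> i = 27 * 3 = 81.
Iteration 4: 81 < 248 holds -> i = 81 * 3 = 243.
Iteration 5: 243 < 248 holds -> i = 243 * 3 = 729.
Iteration 6: 729 < 248 fails; recursion stops.
SUM(i) = 3 + 9 + 27 + 81 + 243 + 729 = 1092.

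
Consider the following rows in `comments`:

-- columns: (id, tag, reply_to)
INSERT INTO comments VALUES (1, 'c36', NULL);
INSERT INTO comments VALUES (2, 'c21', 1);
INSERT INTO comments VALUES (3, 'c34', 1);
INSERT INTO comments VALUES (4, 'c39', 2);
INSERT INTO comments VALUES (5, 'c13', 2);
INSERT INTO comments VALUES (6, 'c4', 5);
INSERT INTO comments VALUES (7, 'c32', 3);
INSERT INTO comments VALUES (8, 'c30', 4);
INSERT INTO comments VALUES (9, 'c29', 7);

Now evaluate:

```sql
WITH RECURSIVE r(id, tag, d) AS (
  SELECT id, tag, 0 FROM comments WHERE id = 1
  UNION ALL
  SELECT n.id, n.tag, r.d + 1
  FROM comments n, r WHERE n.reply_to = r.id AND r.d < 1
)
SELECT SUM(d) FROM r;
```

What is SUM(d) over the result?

Base: id=1 (c36) at d 0.
Iteration 1: rows with reply_to in {1} -> c21 (id 2, d 1), c34 (id 3, d 1).
Iteration 2: d < 1 fails for all current rows; recursion stops.
SUM(d) = 0 + 1 + 1 = 2.

2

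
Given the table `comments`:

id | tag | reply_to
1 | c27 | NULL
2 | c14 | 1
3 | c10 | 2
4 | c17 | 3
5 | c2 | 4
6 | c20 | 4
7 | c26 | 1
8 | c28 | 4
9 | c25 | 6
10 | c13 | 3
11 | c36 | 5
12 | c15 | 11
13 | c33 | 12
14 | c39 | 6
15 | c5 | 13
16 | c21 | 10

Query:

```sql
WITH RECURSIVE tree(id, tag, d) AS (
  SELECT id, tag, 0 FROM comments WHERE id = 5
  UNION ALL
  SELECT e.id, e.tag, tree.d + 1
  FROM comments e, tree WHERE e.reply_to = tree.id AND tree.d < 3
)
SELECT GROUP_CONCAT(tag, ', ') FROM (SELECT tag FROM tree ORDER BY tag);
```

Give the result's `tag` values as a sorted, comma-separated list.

Base: id=5 (c2) at d 0.
Iteration 1: rows with reply_to in {5} -> c36 (id 11, d 1).
Iteration 2: rows with reply_to in {11} -> c15 (id 12, d 2).
Iteration 3: rows with reply_to in {12} -> c33 (id 13, d 3).
Iteration 4: d < 3 fails for all current rows; recursion stops.

c15, c2, c33, c36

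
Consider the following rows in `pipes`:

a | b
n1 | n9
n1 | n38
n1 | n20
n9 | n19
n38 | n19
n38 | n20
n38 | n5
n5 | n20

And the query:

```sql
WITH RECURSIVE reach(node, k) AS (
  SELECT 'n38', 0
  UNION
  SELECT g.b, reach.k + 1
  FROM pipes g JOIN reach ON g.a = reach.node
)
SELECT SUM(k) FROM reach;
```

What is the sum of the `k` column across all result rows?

5

Base: (n38, k=0).
Iteration 1: edges from {n38} -> (n19, k=1), (n20, k=1), (n5, k=1).
Iteration 2: edges from {n19,n20,n5} -> (n20, k=2).
Iteration 3: no outgoing edges from {n20}; recursion stops.
SUM(k) = 0 + 1 + 1 + 1 + 2 = 5.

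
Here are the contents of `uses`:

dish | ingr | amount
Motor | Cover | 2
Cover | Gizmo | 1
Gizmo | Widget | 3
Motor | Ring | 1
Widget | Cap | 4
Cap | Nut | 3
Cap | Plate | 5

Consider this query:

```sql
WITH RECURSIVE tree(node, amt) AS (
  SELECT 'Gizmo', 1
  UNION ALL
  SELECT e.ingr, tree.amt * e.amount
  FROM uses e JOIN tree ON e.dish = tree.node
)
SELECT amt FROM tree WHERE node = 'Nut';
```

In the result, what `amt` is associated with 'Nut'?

36

Base: (Gizmo, amt=1).
Iteration 1: components of {Gizmo} -> Widget = 1*3 = 3.
Iteration 2: components of {Widget} -> Cap = 3*4 = 12.
Iteration 3: components of {Cap} -> Nut = 12*3 = 36, Plate = 12*5 = 60.
Iteration 4: no further components; recursion stops.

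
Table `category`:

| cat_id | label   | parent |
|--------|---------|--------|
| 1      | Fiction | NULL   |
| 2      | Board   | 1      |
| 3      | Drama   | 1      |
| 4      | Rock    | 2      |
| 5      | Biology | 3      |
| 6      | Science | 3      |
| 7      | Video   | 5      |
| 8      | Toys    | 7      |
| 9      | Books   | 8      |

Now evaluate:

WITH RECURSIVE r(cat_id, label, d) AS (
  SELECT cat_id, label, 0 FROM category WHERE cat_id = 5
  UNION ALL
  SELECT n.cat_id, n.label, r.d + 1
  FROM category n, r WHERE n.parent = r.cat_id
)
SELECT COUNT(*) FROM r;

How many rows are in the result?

Base: cat_id=5 (Biology) at d 0.
Iteration 1: rows with parent in {5} -> Video (id 7, d 1).
Iteration 2: rows with parent in {7} -> Toys (id 8, d 2).
Iteration 3: rows with parent in {8} -> Books (id 9, d 3).
Iteration 4: no rows with parent in {9}; recursion stops.
Total rows emitted: 4.

4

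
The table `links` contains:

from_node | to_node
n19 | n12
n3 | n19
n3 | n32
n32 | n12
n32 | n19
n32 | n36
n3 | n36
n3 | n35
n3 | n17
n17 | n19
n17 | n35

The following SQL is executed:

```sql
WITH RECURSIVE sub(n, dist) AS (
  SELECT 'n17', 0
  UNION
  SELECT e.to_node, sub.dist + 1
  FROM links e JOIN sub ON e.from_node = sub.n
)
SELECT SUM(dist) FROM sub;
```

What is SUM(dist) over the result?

4

Base: (n17, dist=0).
Iteration 1: edges from {n17} -> (n19, dist=1), (n35, dist=1).
Iteration 2: edges from {n19,n35} -> (n12, dist=2).
Iteration 3: no outgoing edges from {n12}; recursion stops.
SUM(dist) = 0 + 1 + 1 + 2 = 4.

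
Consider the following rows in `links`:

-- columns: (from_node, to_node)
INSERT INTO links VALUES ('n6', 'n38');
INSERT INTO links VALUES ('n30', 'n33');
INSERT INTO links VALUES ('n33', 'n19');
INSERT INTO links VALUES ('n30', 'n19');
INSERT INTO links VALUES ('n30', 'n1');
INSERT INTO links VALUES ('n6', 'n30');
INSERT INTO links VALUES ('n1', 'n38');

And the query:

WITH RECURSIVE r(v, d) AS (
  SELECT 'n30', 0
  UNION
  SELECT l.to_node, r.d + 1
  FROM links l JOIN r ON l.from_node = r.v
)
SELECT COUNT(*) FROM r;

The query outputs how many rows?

6

Base: (n30, d=0).
Iteration 1: edges from {n30} -> (n1, d=1), (n19, d=1), (n33, d=1).
Iteration 2: edges from {n1,n19,n33} -> (n19, d=2), (n38, d=2).
Iteration 3: no outgoing edges from {n19,n38}; recursion stops.
Total rows emitted: 6.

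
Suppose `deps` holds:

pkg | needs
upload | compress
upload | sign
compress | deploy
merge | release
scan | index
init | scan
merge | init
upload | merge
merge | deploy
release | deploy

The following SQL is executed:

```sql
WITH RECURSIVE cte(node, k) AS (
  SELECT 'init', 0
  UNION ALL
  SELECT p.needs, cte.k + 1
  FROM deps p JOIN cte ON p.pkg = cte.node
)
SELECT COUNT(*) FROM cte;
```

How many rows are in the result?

3

Base: (init, k=0).
Iteration 1: edges from {init} -> (scan, k=1).
Iteration 2: edges from {scan} -> (index, k=2).
Iteration 3: no outgoing edges from {index}; recursion stops.
Total rows emitted: 3.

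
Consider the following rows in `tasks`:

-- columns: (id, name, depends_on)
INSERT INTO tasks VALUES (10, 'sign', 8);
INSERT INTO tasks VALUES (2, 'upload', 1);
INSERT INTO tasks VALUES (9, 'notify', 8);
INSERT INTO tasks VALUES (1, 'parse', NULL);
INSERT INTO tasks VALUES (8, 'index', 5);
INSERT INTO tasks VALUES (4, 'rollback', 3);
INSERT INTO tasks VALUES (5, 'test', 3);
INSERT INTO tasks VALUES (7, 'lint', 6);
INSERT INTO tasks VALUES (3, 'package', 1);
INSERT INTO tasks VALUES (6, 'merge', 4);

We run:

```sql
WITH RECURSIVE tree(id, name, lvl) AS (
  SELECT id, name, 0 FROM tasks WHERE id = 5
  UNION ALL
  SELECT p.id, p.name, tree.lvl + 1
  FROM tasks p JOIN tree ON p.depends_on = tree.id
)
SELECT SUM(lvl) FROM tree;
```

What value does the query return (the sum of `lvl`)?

5

Base: id=5 (test) at lvl 0.
Iteration 1: rows with depends_on in {5} -> index (id 8, lvl 1).
Iteration 2: rows with depends_on in {8} -> notify (id 9, lvl 2), sign (id 10, lvl 2).
Iteration 3: no rows with depends_on in {9,10}; recursion stops.
SUM(lvl) = 0 + 1 + 2 + 2 = 5.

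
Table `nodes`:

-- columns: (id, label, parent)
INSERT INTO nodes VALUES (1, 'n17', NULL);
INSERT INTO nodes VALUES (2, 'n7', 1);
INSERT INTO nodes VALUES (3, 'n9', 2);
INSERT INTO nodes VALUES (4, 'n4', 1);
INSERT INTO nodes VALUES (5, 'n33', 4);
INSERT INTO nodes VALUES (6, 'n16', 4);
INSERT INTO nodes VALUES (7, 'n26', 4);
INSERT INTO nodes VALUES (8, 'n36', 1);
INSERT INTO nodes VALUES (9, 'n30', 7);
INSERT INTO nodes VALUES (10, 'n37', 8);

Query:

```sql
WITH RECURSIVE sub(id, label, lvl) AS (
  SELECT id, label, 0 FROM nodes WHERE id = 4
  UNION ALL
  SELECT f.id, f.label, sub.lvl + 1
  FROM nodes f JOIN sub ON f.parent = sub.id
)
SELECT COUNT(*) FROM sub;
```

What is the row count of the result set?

5

Base: id=4 (n4) at lvl 0.
Iteration 1: rows with parent in {4} -> n33 (id 5, lvl 1), n16 (id 6, lvl 1), n26 (id 7, lvl 1).
Iteration 2: rows with parent in {5,6,7} -> n30 (id 9, lvl 2).
Iteration 3: no rows with parent in {9}; recursion stops.
Total rows emitted: 5.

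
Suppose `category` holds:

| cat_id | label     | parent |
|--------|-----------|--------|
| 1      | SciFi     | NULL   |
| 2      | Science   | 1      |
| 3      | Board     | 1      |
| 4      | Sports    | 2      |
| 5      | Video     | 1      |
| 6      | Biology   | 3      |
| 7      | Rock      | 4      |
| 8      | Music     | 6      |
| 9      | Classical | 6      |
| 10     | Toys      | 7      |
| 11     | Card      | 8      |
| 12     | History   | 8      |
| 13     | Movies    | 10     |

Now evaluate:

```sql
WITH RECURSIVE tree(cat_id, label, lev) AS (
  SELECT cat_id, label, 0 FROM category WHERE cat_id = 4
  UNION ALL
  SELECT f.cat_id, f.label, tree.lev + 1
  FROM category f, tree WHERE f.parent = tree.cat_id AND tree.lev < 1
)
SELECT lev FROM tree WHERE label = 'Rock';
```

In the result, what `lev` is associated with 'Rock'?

Base: cat_id=4 (Sports) at lev 0.
Iteration 1: rows with parent in {4} -> Rock (id 7, lev 1).
Iteration 2: lev < 1 fails for all current rows; recursion stops.

1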